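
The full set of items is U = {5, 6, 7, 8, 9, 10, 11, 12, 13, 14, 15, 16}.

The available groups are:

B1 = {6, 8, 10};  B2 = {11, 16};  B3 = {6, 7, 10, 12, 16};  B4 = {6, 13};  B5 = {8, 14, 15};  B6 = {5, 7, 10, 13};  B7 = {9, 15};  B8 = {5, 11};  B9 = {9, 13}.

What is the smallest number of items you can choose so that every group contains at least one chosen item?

H = {6, 11, 13, 15} meets every group (each contains at least one member of H), and |H| = 4.
The groups B3, B5, B8, B9 are pairwise disjoint, so any hitting set needs a separate item for each — at least 4. Hence 4 is optimal.

4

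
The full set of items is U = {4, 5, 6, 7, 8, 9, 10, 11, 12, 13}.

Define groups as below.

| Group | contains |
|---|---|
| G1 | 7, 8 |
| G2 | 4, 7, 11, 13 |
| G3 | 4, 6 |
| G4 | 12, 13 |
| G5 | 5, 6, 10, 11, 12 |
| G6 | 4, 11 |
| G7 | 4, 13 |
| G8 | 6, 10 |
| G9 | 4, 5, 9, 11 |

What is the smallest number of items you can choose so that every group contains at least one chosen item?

The 4 items {4, 7, 10, 12} hit every group.
The groups G1, G4, G8, G9 are pairwise disjoint, so any hitting set needs a separate item for each — at least 4. Hence 4 is optimal.

4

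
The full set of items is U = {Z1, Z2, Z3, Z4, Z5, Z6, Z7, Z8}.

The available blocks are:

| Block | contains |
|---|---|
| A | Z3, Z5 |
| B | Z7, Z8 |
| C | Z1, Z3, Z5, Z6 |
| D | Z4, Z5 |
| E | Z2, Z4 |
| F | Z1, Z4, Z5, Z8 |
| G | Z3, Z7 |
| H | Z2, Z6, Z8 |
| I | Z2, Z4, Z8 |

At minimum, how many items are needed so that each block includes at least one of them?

T = {Z3, Z4, Z8} meets every block (each contains at least one member of T), and |T| = 3.
The blocks B, C, E are pairwise disjoint, so any hitting set needs a separate item for each — at least 3. Hence 3 is optimal.

3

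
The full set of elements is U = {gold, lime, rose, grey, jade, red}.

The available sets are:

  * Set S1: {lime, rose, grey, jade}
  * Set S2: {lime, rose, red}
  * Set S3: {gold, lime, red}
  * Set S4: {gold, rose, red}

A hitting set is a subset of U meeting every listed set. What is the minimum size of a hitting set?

2

H = {gold, rose} meets every set (each contains at least one member of H), and |H| = 2.
No single element lies in every set, so at least 2 are needed and 2 is optimal.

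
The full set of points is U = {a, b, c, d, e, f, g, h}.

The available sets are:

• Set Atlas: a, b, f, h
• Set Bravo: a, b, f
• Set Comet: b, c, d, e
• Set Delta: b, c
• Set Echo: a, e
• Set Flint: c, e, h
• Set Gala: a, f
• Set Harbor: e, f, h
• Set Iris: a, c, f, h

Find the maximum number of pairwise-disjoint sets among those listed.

2

Delta, Harbor are pairwise disjoint (Delta={b,c}; Harbor={e,f,h}).
Every remaining set overlaps one of these, and no 3 of the listed sets are pairwise disjoint, so 2 is the maximum.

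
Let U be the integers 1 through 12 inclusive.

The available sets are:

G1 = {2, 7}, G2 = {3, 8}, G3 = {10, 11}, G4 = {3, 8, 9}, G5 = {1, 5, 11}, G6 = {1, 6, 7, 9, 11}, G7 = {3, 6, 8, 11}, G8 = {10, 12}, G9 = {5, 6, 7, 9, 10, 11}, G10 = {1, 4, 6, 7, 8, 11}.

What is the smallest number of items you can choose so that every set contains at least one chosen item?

Take H = {7, 8, 10, 11}. Each listed set contains at least one of these, so H is a hitting set of size 4.
The sets G1, G2, G5, G8 are pairwise disjoint, so any hitting set needs a separate item for each — at least 4. Hence 4 is optimal.

4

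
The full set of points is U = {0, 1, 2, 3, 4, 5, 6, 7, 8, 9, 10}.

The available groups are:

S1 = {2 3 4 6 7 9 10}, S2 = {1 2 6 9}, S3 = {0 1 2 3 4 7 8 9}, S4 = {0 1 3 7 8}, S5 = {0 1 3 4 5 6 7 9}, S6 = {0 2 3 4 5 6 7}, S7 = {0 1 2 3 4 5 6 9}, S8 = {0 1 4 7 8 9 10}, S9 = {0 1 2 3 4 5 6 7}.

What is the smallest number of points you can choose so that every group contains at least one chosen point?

2

Take H = {2, 7}. Each listed group contains at least one of these, so H is a hitting set of size 2.
No single point lies in every group, so at least 2 are needed and 2 is optimal.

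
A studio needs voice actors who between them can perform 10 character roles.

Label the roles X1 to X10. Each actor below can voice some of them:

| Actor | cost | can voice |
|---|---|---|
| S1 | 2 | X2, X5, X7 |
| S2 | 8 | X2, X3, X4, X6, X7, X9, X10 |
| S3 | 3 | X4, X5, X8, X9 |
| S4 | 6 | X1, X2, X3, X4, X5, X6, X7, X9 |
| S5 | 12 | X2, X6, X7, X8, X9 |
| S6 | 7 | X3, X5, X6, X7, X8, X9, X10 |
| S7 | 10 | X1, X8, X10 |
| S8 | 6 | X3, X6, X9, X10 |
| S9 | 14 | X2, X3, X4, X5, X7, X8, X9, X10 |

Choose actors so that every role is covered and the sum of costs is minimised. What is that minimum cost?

S4, S6 together cover every role (S4 ∪ S6 = {X1, X2, X3, X4, X5, X6, X7, X8, X9, X10}); total cost 6 + 7 = 13.
The greedy pick S1, S3, S4, S8 costs 17; no covering selection beats 13.

13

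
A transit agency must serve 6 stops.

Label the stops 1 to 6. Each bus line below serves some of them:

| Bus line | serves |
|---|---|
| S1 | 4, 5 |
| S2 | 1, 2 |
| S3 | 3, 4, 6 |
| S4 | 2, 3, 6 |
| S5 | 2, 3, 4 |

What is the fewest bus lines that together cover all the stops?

Take {S1, S2, S4}. Their union is {1, 2, 3, 4, 5, 6}, which is all 6 stops.
Only S2 contains 1, so S2 is forced; the remaining 4 stops need at least 2 more bus lines (each remaining bus line adds at most 3) — so at least 3 bus lines are needed, and 3 is optimal.

3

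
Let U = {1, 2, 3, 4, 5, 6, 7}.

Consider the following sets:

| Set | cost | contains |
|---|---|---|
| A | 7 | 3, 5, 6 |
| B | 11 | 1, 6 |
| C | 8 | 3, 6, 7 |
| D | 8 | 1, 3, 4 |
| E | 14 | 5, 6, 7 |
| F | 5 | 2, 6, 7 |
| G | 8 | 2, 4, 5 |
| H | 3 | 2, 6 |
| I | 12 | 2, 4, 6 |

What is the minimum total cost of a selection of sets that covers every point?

A, D, F together cover every point (A ∪ D ∪ F = {1, 2, 3, 4, 5, 6, 7}); total cost 7 + 8 + 5 = 20.
The greedy pick H, D, F, A costs 23; no covering selection beats 20.

20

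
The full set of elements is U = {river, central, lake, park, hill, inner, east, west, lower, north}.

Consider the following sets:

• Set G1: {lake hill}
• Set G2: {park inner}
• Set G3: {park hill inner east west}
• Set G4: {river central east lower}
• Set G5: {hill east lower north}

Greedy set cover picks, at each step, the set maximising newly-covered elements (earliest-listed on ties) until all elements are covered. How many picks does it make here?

4

Greedy: pick G3 (covers 5 new) → pick G4 (covers 3 new) → pick G1 (covers 1 new) → pick G5 (covers 1 new). Total picks: 4.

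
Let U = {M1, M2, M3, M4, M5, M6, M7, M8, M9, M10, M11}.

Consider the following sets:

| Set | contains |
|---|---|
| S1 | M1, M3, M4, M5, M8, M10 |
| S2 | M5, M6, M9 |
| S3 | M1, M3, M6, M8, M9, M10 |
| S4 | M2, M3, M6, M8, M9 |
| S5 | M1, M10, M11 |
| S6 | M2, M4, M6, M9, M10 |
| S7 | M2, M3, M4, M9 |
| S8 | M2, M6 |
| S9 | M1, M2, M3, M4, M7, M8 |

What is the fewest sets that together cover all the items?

Take {S2, S5, S9}. Their union is {M1, M2, M3, M4, M5, M6, M7, M8, M9, M10, M11}, which is all 11 items.
Only S9 contains M7, so S9 is forced; the remaining 5 items need at least 2 more sets (each remaining set adds at most 3) — so at least 3 sets are needed, and 3 is optimal.

3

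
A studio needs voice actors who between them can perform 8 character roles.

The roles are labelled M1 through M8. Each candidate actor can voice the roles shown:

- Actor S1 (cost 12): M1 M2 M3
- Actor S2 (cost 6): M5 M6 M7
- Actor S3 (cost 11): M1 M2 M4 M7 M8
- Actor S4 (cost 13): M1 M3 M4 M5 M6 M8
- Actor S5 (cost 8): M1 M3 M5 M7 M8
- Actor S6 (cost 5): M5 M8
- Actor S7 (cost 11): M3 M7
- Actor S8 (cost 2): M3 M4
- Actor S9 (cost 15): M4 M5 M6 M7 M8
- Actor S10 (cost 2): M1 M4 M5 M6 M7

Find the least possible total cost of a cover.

S3, S8, S10 together cover every role (S3 ∪ S8 ∪ S10 = {M1, M2, M3, M4, M5, M6, M7, M8}); total cost 11 + 2 + 2 = 15.
The greedy pick S10, S8, S6, S3 costs 20; no covering selection beats 15.

15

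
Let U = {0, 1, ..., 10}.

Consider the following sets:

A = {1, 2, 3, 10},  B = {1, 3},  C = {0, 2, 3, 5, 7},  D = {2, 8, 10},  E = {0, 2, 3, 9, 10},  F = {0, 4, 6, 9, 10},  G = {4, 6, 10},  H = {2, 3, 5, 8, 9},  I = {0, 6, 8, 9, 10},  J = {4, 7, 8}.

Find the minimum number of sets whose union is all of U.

Take {B, F, H, J}. Their union is {0, 1, 2, 3, 4, 5, 6, 7, 8, 9, 10}, which is all 11 points.
No 3 of the 10 sets cover everything (all 120 combinations miss at least one point), so 4 is optimal.

4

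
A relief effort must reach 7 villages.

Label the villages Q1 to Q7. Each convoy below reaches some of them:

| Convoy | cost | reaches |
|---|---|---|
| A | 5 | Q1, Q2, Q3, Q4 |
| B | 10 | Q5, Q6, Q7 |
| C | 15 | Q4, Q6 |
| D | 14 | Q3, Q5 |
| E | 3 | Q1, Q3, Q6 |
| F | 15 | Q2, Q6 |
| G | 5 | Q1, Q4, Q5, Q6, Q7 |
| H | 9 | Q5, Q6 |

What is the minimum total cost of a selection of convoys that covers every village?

A, G together cover every village (A ∪ G = {Q1, Q2, Q3, Q4, Q5, Q6, Q7}); total cost 5 + 5 = 10.
The greedy pick E, G, A costs 13; no covering selection beats 10.

10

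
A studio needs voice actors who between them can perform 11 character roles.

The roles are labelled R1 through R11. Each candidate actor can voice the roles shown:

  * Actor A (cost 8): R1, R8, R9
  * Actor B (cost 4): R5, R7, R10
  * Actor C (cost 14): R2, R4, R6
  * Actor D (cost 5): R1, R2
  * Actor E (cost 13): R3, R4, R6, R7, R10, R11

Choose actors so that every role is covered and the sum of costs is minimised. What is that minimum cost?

A, B, D, E together cover every role (A ∪ B ∪ D ∪ E = {R1, R2, R3, R4, R5, R6, R7, R8, R9, R10, R11}); total cost 8 + 4 + 5 + 13 = 30.
No covering selection has total cost below 30.

30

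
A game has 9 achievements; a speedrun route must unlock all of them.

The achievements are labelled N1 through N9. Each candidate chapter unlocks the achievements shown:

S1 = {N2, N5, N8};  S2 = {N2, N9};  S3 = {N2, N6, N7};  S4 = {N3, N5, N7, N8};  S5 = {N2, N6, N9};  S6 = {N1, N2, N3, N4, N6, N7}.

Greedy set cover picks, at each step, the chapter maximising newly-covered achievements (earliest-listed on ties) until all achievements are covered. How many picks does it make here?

Greedy: pick S6 (covers 6 new) → pick S1 (covers 2 new) → pick S2 (covers 1 new). Total picks: 3.

3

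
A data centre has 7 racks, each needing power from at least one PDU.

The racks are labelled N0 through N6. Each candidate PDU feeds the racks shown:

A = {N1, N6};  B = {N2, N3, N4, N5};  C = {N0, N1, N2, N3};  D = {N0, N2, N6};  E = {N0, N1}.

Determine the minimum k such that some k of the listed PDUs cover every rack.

A and B and C together: A ∪ B ∪ C = {N0, N1, N2, N3, N4, N5, N6} — every rack is covered.
Only B contains N4, so B is forced; the remaining 3 racks need at least 2 more PDUs (each remaining PDU adds at most 2) — so at least 3 PDUs are needed, and 3 is optimal.

3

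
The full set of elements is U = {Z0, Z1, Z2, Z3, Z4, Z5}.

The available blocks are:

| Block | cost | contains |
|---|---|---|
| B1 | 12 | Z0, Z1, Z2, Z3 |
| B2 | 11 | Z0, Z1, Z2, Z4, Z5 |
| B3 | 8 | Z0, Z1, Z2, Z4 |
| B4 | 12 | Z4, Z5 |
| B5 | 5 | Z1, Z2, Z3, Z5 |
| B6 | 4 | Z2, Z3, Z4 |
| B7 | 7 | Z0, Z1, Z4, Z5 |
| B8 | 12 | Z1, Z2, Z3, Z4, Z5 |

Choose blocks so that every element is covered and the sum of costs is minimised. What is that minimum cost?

11

B6, B7 together cover every element (B6 ∪ B7 = {Z0, Z1, Z2, Z3, Z4, Z5}); total cost 4 + 7 = 11.
The greedy pick B5, B7 costs 12; no covering selection beats 11.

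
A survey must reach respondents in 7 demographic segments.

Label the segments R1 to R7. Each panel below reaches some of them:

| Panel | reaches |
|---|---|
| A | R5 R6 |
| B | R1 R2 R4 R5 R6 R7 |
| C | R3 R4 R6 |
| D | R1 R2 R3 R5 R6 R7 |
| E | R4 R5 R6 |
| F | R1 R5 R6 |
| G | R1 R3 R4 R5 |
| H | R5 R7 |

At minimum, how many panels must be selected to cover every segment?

Take {C, D}. Their union is {R1, R2, R3, R4, R5, R6, R7}, which is all 7 segments.
No single panel has all 7 segments (the largest, B, has 6), so 2 is optimal.

2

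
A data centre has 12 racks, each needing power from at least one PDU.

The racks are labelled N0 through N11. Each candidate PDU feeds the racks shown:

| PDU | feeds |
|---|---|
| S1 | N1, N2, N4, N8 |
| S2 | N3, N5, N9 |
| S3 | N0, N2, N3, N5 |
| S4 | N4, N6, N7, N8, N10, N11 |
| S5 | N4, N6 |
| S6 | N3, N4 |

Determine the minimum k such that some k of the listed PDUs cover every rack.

S1 and S2 and S3 and S4 together: S1 ∪ S2 ∪ S3 ∪ S4 = {N0, N1, N2, N3, N4, N5, N6, N7, N8, N9, N10, N11} — every rack is covered.
No 3 of the 6 PDUs cover everything (all 20 combinations miss at least one rack), so 4 is optimal.

4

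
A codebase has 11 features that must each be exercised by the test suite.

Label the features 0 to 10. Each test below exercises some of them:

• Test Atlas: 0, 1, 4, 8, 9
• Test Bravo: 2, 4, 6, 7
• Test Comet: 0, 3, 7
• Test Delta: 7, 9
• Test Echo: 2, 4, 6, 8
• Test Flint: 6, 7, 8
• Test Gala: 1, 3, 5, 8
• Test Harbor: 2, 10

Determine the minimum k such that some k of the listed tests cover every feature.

Take {Atlas, Bravo, Gala, Harbor}. Their union is {0, 1, 2, 3, 4, 5, 6, 7, 8, 9, 10}, which is all 11 features.
No 3 of the 8 tests cover everything (all 56 combinations miss at least one feature), so 4 is optimal.

4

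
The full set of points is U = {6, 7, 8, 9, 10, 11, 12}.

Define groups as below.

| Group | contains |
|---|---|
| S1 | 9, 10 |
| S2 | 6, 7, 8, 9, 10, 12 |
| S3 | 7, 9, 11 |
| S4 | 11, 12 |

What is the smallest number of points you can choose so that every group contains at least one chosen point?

2

H = {10, 11} meets every group (each contains at least one member of H), and |H| = 2.
The groups S1, S4 are pairwise disjoint, so any hitting set needs a separate point for each — at least 2. Hence 2 is optimal.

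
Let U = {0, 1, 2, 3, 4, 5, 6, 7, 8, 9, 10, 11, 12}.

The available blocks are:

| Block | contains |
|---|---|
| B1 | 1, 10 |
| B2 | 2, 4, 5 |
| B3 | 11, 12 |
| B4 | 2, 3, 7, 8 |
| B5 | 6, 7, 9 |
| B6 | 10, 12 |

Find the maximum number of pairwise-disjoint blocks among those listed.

4

B1, B2, B3, B5 are pairwise disjoint (B1={1,10}; B2={2,4,5}; B3={11,12}; B5={6,7,9}).
Every remaining block overlaps one of these, and no 5 of the listed blocks are pairwise disjoint, so 4 is the maximum.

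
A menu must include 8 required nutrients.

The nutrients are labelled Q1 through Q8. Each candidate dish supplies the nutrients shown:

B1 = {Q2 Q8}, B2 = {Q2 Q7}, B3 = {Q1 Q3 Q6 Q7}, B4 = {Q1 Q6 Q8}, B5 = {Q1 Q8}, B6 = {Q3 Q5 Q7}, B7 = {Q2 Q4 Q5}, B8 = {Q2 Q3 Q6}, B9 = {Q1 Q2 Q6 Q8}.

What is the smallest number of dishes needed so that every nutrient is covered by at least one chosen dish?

3

B3 and B7 and B9 together: B3 ∪ B7 ∪ B9 = {Q1, Q2, Q3, Q4, Q5, Q6, Q7, Q8} — every nutrient is covered.
Only B7 contains Q4, so B7 is forced; the remaining 5 nutrients need at least 2 more dishes (each remaining dish adds at most 4) — so at least 3 dishes are needed, and 3 is optimal.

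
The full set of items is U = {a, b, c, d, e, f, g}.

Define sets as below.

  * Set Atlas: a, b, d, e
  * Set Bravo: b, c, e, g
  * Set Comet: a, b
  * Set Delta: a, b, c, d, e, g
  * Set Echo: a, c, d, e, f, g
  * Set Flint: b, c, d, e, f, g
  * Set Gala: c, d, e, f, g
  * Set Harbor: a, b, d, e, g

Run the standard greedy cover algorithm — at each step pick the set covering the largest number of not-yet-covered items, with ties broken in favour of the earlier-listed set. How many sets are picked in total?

2

Greedy: pick Delta (covers 6 new) → pick Echo (covers 1 new). Total picks: 2.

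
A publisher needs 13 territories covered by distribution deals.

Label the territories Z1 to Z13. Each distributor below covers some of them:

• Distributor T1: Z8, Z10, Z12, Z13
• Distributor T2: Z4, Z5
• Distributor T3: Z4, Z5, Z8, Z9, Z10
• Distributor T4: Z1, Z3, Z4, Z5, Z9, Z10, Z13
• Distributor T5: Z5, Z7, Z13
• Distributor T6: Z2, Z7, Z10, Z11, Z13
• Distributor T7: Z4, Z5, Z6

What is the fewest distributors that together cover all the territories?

T1 and T4 and T6 and T7 together: T1 ∪ T4 ∪ T6 ∪ T7 = {Z1, Z2, Z3, Z4, Z5, Z6, Z7, Z8, Z9, Z10, Z11, Z12, Z13} — every territory is covered.
No 3 of the 7 distributors cover everything (all 35 combinations miss at least one territory), so 4 is optimal.

4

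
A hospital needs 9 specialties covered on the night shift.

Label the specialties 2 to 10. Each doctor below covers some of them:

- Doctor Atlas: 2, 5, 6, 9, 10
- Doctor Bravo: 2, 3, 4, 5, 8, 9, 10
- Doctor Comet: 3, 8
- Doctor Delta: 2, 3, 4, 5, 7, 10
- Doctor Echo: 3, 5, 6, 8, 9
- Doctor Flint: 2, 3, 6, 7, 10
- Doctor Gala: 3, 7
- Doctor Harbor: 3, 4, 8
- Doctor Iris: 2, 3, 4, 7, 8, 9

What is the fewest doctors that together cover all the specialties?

2

Bravo and Flint together: Bravo ∪ Flint = {2, 3, 4, 5, 6, 7, 8, 9, 10} — every specialty is covered.
No single doctor has all 9 specialties (the largest, Bravo, has 7), so 2 is optimal.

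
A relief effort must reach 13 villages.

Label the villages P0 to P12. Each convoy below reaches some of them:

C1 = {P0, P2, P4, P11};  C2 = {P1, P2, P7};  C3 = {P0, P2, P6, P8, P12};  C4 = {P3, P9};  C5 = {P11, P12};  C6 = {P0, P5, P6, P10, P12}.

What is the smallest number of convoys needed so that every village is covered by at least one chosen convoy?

5

C1 and C2 and C3 and C4 and C6 together: C1 ∪ C2 ∪ C3 ∪ C4 ∪ C6 = {P0, P1, P2, P3, P4, P5, P6, P7, P8, P9, P10, P11, P12} — every village is covered.
Only C3 contains P8, so C3 is forced; the remaining 8 villages need at least 4 more convoys (each remaining convoy adds at most 2) — so at least 5 convoys are needed, and 5 is optimal.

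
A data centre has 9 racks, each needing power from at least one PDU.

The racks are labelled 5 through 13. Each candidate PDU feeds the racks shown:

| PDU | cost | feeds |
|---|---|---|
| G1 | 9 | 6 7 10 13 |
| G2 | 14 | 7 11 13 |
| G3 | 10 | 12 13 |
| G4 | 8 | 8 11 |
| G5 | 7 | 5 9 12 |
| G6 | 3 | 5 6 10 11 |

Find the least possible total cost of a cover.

G1, G4, G5 together cover every rack (G1 ∪ G4 ∪ G5 = {5, 6, 7, 8, 9, 10, 11, 12, 13}); total cost 9 + 8 + 7 = 24.
The greedy pick G6, G5, G1, G4 costs 27; no covering selection beats 24.

24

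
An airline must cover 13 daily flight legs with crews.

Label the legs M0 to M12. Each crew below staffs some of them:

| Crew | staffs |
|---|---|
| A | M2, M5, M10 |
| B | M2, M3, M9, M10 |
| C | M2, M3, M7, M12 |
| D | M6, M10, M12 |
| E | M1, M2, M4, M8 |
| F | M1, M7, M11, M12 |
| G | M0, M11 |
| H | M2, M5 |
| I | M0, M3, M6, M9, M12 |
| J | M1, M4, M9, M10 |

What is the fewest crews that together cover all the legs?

4

A and E and F and I together: A ∪ E ∪ F ∪ I = {M0, M1, M2, M3, M4, M5, M6, M7, M8, M9, M10, M11, M12} — every leg is covered.
No 3 of the 10 crews cover everything (all 120 combinations miss at least one leg), so 4 is optimal.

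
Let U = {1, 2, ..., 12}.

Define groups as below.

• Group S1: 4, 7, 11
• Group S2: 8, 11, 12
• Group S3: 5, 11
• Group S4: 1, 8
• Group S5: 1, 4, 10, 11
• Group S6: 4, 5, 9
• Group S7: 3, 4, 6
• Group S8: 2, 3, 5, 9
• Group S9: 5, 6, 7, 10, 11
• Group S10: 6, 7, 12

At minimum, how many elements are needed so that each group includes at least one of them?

The 4 elements {4, 5, 6, 8} hit every group.
No choice of 3 elements meets every group, so 4 is the minimum.

4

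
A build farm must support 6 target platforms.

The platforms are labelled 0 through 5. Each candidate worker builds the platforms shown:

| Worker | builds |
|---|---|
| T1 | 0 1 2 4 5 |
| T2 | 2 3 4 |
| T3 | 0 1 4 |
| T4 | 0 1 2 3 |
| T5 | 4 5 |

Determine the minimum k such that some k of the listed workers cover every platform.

2

T1 and T2 together: T1 ∪ T2 = {0, 1, 2, 3, 4, 5} — every platform is covered.
No single worker has all 6 platforms (the largest, T1, has 5), so 2 is optimal.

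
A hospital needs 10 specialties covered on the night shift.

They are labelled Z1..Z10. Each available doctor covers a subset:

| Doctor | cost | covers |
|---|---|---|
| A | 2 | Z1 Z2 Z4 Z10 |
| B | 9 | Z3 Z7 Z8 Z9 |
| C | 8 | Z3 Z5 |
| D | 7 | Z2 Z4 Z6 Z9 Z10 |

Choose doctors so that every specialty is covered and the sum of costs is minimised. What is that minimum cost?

26

A, B, C, D together cover every specialty (A ∪ B ∪ C ∪ D = {Z1, Z2, Z3, Z4, Z5, Z6, Z7, Z8, Z9, Z10}); total cost 2 + 9 + 8 + 7 = 26.
No covering selection has total cost below 26.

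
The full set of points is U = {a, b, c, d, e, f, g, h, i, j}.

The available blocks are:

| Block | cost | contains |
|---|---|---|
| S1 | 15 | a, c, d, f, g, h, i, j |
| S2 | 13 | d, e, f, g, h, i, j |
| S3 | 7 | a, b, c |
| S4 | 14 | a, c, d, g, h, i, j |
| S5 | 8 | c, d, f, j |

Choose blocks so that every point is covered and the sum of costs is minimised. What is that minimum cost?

S2, S3 together cover every point (S2 ∪ S3 = {a, b, c, d, e, f, g, h, i, j}); total cost 13 + 7 = 20.
No covering selection has total cost below 20.

20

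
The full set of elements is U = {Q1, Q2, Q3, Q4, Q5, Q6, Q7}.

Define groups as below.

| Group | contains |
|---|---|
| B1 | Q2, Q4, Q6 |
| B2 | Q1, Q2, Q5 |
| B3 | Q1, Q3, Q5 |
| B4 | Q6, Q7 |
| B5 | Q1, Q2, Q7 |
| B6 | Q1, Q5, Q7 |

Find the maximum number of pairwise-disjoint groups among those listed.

B3, B4 are pairwise disjoint (B3={Q1,Q3,Q5}; B4={Q6,Q7}).
Every remaining group overlaps one of these, and no 3 of the listed groups are pairwise disjoint, so 2 is the maximum.

2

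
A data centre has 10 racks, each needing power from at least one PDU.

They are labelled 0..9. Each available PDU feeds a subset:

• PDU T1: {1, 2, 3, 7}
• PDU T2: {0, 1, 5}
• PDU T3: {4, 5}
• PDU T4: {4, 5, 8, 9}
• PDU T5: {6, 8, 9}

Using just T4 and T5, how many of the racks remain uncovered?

Union of T4, T5 = {4, 5, 6, 8, 9}.
Not covered: 0, 1, 2, 3, 7 — 5 racks.

5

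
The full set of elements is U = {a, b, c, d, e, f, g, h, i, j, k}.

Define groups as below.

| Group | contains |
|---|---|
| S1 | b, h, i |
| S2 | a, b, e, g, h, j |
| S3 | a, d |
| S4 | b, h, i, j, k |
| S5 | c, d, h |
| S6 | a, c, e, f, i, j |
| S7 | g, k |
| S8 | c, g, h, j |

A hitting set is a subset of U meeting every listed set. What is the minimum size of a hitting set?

Take T = {d, g, i}. Each listed group contains at least one of these, so T is a hitting set of size 3.
The groups S1, S3, S7 are pairwise disjoint, so any hitting set needs a separate element for each — at least 3. Hence 3 is optimal.

3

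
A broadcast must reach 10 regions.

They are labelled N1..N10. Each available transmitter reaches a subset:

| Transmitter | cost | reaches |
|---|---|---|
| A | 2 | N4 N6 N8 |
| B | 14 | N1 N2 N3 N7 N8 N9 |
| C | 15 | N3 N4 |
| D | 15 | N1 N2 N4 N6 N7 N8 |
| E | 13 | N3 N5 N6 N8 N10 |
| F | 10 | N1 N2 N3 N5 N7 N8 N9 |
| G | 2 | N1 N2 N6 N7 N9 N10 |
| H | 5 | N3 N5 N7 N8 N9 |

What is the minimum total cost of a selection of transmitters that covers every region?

9

A, G, H together cover every region (A ∪ G ∪ H = {N1, N2, N3, N4, N5, N6, N7, N8, N9, N10}); total cost 2 + 2 + 5 = 9.
No covering selection has total cost below 9.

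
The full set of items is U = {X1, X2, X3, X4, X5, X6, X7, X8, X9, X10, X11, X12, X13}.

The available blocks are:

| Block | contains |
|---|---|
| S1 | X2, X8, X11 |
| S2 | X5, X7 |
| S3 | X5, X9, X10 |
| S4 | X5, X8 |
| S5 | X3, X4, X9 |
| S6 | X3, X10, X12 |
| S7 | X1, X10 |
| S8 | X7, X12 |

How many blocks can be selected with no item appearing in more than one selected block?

S1, S5, S7, S8 are pairwise disjoint (S1={X2,X8,X11}; S5={X3,X4,X9}; S7={X1,X10}; S8={X7,X12}).
Every remaining block overlaps one of these, and no 5 of the listed blocks are pairwise disjoint, so 4 is the maximum.

4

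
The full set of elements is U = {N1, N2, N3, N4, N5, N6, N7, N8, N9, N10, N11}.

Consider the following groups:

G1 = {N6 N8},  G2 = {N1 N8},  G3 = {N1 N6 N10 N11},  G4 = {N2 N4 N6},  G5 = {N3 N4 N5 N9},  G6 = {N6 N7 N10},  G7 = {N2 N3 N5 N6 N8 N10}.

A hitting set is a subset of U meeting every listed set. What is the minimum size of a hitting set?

Take H = {N4, N6, N8}. Each listed group contains at least one of these, so H is a hitting set of size 3.
The groups G2, G5, G6 are pairwise disjoint, so any hitting set needs a separate element for each — at least 3. Hence 3 is optimal.

3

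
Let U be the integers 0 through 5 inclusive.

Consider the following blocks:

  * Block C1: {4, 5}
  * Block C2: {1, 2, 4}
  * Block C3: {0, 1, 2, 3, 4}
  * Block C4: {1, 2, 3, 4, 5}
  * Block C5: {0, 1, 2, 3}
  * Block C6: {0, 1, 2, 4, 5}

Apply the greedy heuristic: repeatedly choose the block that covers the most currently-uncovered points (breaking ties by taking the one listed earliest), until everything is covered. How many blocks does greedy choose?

2

Greedy: pick C3 (covers 5 new) → pick C1 (covers 1 new). Total picks: 2.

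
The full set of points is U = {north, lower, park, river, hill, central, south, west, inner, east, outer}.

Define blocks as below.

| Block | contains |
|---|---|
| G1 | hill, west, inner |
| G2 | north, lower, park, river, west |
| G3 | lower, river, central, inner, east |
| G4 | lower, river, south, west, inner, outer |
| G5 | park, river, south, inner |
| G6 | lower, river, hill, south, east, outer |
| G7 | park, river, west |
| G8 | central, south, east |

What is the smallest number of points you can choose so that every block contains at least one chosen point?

3

Take H = {central, south, west}. Each listed block contains at least one of these, so H is a hitting set of size 3.
No choice of 2 points meets every block, so 3 is the minimum.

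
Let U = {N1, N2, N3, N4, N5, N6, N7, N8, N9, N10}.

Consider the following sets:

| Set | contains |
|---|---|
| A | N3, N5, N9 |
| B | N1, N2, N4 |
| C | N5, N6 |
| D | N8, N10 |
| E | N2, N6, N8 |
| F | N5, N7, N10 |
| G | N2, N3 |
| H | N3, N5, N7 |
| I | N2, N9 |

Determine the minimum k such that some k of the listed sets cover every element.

4

Take {A, B, E, F}. Their union is {N1, N2, N3, N4, N5, N6, N7, N8, N9, N10}, which is all 10 elements.
Each set has at most 3 elements, and 3·3 = 9 < 10 — so at least 4 sets are needed, and 4 is optimal.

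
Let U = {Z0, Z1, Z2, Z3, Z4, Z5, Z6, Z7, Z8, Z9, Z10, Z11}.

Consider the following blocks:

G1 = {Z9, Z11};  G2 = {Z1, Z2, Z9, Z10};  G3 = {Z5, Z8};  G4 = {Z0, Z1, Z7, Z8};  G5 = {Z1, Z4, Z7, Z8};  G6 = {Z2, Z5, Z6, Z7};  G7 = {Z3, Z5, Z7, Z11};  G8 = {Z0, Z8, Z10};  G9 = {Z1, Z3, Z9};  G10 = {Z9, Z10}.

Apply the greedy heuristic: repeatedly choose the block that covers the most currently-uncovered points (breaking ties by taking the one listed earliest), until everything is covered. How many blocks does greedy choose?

5

Greedy: pick G2 (covers 4 new) → pick G7 (covers 4 new) → pick G4 (covers 2 new) → pick G5 (covers 1 new) → pick G6 (covers 1 new). Total picks: 5.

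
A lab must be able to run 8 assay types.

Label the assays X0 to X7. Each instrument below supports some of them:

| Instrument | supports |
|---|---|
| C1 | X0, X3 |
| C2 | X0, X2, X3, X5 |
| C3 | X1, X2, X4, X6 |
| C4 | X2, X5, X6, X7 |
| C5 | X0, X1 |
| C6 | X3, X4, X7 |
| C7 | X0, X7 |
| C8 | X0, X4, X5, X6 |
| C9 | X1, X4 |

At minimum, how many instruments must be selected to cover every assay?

3

Take {C2, C3, C4}. Their union is {X0, X1, X2, X3, X4, X5, X6, X7}, which is all 8 assays.
No 2 of the 9 instruments cover everything (all 36 combinations miss at least one assay), so 3 is optimal.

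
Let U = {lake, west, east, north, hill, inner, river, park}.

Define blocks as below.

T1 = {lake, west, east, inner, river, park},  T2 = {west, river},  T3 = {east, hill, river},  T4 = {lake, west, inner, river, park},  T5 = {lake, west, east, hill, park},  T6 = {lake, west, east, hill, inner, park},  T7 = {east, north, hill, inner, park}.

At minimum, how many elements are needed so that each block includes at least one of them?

H = {west, hill} meets every block (each contains at least one member of H), and |H| = 2.
The blocks T2, T7 are pairwise disjoint, so any hitting set needs a separate element for each — at least 2. Hence 2 is optimal.

2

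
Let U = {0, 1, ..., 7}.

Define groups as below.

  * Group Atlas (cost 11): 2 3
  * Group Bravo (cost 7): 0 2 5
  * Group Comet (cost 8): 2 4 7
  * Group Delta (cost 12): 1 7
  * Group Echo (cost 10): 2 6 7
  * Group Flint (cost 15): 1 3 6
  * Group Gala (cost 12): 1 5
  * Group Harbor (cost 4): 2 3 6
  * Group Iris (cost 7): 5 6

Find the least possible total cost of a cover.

Bravo, Comet, Flint together cover every item (Bravo ∪ Comet ∪ Flint = {0, 1, 2, 3, 4, 5, 6, 7}); total cost 7 + 8 + 15 = 30.
The greedy pick Harbor, Bravo, Comet, Delta costs 31; no covering selection beats 30.

30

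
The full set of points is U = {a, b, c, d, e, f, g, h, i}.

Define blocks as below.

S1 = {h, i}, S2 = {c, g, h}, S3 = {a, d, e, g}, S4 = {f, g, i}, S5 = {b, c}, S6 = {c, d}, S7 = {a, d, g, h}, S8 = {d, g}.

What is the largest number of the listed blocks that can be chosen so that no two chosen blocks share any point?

3

S1, S3, S5 are pairwise disjoint (S1={h,i}; S3={a,d,e,g}; S5={b,c}).
Every remaining block overlaps one of these, and no 4 of the listed blocks are pairwise disjoint, so 3 is the maximum.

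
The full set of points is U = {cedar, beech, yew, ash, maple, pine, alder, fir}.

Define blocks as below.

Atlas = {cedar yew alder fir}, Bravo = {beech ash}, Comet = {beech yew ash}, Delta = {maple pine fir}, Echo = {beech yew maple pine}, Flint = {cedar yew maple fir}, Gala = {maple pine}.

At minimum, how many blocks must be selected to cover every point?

3

Atlas and Bravo and Echo together: Atlas ∪ Bravo ∪ Echo = {cedar, beech, yew, ash, maple, pine, alder, fir} — every point is covered.
Only Atlas contains alder, so Atlas is forced; the remaining 4 points need at least 2 more blocks (each remaining block adds at most 3) — so at least 3 blocks are needed, and 3 is optimal.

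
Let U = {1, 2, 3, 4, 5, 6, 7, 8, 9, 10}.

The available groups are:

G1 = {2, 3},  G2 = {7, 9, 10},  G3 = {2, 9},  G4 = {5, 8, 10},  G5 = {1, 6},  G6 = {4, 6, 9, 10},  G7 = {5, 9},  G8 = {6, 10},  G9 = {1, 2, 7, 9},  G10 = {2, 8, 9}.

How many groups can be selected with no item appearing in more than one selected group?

3

G3, G4, G5 are pairwise disjoint (G3={2,9}; G4={5,8,10}; G5={1,6}).
Every remaining group overlaps one of these, and no 4 of the listed groups are pairwise disjoint, so 3 is the maximum.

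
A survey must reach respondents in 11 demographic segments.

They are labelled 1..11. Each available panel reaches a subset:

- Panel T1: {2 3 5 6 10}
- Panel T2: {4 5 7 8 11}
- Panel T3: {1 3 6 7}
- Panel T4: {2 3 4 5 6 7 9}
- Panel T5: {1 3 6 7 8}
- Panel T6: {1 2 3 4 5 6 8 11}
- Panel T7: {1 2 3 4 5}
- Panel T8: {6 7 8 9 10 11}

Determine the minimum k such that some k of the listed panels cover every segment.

2

T7 and T8 together: T7 ∪ T8 = {1, 2, 3, 4, 5, 6, 7, 8, 9, 10, 11} — every segment is covered.
No single panel has all 11 segments (the largest, T6, has 8), so 2 is optimal.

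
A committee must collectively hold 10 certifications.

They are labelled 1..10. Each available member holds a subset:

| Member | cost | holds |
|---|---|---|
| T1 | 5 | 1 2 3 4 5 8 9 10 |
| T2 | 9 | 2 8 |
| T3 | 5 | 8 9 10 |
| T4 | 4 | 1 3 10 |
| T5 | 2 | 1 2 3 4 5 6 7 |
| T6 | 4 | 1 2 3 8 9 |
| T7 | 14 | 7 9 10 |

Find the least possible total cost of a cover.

7

T3, T5 together cover every certification (T3 ∪ T5 = {1, 2, 3, 4, 5, 6, 7, 8, 9, 10}); total cost 5 + 2 = 7.
No covering selection has total cost below 7.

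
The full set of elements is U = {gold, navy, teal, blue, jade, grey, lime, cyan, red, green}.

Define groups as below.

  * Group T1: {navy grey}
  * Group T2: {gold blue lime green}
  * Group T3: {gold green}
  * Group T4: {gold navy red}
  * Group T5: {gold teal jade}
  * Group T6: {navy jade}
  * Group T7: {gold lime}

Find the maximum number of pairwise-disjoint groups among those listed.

2

T2, T6 are pairwise disjoint (T2={gold,blue,lime,green}; T6={navy,jade}).
Every remaining group overlaps one of these, and no 3 of the listed groups are pairwise disjoint, so 2 is the maximum.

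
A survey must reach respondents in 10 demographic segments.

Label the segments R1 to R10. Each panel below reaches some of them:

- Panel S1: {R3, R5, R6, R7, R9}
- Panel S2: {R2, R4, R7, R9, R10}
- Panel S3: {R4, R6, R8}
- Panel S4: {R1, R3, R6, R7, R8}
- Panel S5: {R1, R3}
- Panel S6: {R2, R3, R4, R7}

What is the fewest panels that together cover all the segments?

3

Take {S1, S2, S4}. Their union is {R1, R2, R3, R4, R5, R6, R7, R8, R9, R10}, which is all 10 segments.
Only S1 contains R5, so S1 is forced; the remaining 5 segments need at least 2 more panels (each remaining panel adds at most 3) — so at least 3 panels are needed, and 3 is optimal.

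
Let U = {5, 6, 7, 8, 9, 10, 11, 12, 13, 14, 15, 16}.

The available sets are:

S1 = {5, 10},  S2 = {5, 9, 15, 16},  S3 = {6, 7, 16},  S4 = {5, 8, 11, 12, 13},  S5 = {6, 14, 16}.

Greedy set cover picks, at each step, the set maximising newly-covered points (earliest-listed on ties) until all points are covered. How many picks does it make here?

Greedy: pick S4 (covers 5 new) → pick S2 (covers 3 new) → pick S3 (covers 2 new) → pick S1 (covers 1 new) → pick S5 (covers 1 new). Total picks: 5.

5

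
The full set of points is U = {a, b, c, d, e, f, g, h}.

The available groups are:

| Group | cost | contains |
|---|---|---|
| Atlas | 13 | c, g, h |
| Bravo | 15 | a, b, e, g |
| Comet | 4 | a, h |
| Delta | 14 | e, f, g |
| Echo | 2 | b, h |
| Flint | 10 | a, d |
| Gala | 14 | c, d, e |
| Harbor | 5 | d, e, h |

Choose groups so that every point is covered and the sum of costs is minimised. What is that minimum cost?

Comet, Delta, Echo, Gala together cover every point (Comet ∪ Delta ∪ Echo ∪ Gala = {a, b, c, d, e, f, g, h}); total cost 4 + 14 + 2 + 14 = 34.
The greedy pick Echo, Harbor, Comet, Atlas, Delta costs 38; no covering selection beats 34.

34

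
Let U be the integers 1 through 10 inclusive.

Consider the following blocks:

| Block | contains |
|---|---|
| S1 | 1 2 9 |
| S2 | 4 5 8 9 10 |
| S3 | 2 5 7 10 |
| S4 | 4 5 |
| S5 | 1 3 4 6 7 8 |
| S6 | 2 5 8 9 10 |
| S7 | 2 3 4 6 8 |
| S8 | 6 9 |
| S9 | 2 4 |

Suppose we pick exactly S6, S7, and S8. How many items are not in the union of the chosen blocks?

Union of S6, S7, S8 = {2, 3, 4, 5, 6, 8, 9, 10}.
Not covered: 1, 7 — 2 items.

2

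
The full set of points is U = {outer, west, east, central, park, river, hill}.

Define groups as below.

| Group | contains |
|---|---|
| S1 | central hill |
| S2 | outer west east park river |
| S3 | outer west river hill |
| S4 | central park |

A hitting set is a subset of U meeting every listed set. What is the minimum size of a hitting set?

Take H = {outer, central}. Each listed group contains at least one of these, so H is a hitting set of size 2.
The groups S1, S2 are pairwise disjoint, so any hitting set needs a separate point for each — at least 2. Hence 2 is optimal.

2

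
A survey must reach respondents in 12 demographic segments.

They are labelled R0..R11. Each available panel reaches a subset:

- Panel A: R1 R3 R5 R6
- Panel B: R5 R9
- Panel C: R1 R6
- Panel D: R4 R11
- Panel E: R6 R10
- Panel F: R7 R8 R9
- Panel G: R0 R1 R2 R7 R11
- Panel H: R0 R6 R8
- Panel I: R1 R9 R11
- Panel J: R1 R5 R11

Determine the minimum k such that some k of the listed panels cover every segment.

5

Take {A, D, E, F, G}. Their union is {R0, R1, R2, R3, R4, R5, R6, R7, R8, R9, R10, R11}, which is all 12 segments.
No 4 of the 10 panels cover everything (all 210 combinations miss at least one segment), so 5 is optimal.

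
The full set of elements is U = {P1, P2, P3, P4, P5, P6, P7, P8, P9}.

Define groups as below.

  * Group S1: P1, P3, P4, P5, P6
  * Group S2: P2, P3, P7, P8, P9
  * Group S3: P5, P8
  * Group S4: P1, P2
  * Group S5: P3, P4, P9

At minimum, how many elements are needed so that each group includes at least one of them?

3

H = {P1, P8, P9} meets every group (each contains at least one member of H), and |H| = 3.
The groups S3, S4, S5 are pairwise disjoint, so any hitting set needs a separate element for each — at least 3. Hence 3 is optimal.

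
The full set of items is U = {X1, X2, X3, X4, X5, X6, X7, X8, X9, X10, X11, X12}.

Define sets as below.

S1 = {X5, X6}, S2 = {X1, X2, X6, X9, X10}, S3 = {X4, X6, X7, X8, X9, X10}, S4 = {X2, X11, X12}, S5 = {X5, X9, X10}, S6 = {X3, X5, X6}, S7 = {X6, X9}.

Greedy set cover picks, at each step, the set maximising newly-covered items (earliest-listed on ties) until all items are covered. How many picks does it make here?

Greedy: pick S3 (covers 6 new) → pick S4 (covers 3 new) → pick S6 (covers 2 new) → pick S2 (covers 1 new). Total picks: 4.

4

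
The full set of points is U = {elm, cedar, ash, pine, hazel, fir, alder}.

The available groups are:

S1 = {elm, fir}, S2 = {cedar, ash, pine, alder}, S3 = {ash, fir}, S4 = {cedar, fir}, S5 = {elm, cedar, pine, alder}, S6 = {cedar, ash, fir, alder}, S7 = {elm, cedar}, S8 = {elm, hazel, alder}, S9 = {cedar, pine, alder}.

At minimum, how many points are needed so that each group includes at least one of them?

3

The 3 points {cedar, hazel, fir} hit every group.
No choice of 2 points meets every group, so 3 is the minimum.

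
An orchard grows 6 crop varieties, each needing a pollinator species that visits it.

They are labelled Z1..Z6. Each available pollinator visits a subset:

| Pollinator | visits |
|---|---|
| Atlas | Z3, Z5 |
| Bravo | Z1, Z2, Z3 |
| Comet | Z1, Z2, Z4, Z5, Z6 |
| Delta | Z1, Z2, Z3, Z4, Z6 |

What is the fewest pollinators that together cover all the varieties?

2

Take {Atlas, Delta}. Their union is {Z1, Z2, Z3, Z4, Z5, Z6}, which is all 6 varieties.
No single pollinator has all 6 varieties (the largest, Comet, has 5), so 2 is optimal.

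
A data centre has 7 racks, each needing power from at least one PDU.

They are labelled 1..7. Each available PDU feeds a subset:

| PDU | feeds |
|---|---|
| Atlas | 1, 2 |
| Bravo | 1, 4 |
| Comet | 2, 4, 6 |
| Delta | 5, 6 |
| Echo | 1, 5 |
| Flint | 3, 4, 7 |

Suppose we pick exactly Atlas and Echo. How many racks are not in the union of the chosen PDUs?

Union of Atlas, Echo = {1, 2, 5}.
Not covered: 3, 4, 6, 7 — 4 racks.

4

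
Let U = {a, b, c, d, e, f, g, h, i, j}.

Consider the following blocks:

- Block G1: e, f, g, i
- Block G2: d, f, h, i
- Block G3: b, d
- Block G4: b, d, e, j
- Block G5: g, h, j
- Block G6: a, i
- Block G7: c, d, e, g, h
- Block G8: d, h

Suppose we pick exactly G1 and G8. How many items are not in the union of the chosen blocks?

Union of G1, G8 = {d, e, f, g, h, i}.
Not covered: a, b, c, j — 4 items.

4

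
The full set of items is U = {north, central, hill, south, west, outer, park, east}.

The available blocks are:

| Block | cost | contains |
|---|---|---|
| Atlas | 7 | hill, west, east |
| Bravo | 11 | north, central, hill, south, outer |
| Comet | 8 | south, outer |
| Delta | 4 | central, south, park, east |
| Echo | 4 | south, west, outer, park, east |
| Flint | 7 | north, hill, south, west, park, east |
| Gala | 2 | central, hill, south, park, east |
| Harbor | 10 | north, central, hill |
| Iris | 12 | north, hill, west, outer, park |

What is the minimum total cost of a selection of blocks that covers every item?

Echo, Flint, Gala together cover every item (Echo ∪ Flint ∪ Gala = {north, central, hill, south, west, outer, park, east}); total cost 4 + 7 + 2 = 13.
No covering selection has total cost below 13.

13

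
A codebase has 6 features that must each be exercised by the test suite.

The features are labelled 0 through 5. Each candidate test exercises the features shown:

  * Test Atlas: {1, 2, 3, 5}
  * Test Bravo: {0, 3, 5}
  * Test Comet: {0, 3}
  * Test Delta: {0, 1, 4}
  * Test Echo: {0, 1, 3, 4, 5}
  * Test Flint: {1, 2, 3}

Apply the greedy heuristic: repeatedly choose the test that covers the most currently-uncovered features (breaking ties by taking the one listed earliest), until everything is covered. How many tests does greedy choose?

2

Greedy: pick Echo (covers 5 new) → pick Atlas (covers 1 new). Total picks: 2.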